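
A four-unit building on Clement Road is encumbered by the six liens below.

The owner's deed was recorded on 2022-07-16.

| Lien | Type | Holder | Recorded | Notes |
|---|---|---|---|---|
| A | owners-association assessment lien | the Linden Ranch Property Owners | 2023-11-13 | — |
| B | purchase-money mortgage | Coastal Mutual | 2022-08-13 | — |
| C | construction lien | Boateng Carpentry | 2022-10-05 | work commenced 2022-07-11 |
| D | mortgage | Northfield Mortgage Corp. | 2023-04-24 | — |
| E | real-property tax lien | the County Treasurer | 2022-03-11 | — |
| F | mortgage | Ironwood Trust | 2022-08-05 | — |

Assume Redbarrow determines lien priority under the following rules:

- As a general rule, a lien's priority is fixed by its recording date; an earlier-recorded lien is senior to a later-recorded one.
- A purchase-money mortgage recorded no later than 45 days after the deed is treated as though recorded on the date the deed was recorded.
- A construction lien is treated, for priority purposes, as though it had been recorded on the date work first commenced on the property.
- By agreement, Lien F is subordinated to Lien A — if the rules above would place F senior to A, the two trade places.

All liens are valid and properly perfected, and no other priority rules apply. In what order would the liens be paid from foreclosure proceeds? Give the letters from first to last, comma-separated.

Adjusting effective dates: B relates back to the deed date 2022-07-16; C is treated as recorded 2022-07-11, the work-commencement date.
Ordering by effective date: E (2022-03-11), C (2022-07-11), B (2022-07-16), F (2022-08-05), D (2023-04-24), A (2023-11-13).
F is senior to A before the subordination, so the two trade places.

E, C, B, A, D, F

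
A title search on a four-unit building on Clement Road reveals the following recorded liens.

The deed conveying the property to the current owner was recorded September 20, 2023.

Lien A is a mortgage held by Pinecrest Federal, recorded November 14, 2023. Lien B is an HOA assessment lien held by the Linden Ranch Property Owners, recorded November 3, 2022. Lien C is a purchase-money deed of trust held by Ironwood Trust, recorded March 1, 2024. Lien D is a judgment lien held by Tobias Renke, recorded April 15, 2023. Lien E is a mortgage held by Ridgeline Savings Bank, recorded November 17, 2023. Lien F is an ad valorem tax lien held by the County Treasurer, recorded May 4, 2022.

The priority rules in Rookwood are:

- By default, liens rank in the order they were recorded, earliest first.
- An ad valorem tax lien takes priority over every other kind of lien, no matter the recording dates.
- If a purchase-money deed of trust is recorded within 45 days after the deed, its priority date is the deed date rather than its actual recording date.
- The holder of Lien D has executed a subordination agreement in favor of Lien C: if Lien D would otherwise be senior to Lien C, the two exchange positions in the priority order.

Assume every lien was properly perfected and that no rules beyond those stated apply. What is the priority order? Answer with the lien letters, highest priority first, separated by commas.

Effective dates after the stated exceptions: C missed the 45-day window (163 days after the deed), so its recording date stands.
F, as an ad valorem tax lien, has superpriority and ranks first.
Ordering the rest by effective date: B (November 3, 2022), D (April 15, 2023), A (November 14, 2023), E (November 17, 2023), C (March 1, 2024).
The subordination applies — D was senior to C — so D and C swap.

F, B, C, A, E, D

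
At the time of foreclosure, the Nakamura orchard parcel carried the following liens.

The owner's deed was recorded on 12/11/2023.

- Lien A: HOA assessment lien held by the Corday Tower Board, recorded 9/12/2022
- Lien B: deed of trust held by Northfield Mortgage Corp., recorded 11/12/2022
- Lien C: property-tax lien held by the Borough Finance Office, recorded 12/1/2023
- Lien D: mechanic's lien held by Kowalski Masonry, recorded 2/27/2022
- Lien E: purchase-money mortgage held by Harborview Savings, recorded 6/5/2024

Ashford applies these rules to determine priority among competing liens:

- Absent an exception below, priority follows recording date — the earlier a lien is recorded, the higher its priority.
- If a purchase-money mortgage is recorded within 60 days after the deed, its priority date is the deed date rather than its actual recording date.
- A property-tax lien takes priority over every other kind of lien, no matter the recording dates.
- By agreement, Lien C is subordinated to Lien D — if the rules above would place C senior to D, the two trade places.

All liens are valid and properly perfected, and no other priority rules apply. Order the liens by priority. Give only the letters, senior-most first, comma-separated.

First, effective dates: E missed the 60-day window (177 days after the deed), so its recording date stands.
C, as a property-tax lien, has superpriority and ranks first.
Among the remaining liens, by effective date: D (2/27/2022), A (9/12/2022), B (11/12/2022), E (6/5/2024).
C would otherwise be senior to D, so under the subordination agreement C and D exchange positions.

D, C, A, B, E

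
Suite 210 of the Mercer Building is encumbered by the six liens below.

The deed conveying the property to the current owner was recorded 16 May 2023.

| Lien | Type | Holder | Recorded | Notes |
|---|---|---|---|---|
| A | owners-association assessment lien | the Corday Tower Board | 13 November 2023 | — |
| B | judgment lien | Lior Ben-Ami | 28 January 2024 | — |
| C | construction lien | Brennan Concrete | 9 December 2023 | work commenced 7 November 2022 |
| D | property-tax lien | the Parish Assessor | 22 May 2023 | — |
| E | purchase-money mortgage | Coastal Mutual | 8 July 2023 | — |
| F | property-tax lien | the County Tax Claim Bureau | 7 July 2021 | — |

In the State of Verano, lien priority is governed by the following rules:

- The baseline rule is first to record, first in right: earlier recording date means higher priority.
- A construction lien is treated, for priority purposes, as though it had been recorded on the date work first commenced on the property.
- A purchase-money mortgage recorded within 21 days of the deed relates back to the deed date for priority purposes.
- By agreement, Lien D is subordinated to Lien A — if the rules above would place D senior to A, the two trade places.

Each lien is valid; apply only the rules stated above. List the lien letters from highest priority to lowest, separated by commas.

Effective dates: C is treated as recorded 7 November 2022, the work-commencement date; E was recorded 53 days after the deed, outside the 21-day window, so it keeps its recording date.
By effective date: F (7 July 2021), C (7 November 2022), D (22 May 2023), E (8 July 2023), A (13 November 2023), B (28 January 2024).
D would otherwise be senior to A, so under the subordination agreement D and A exchange positions.

F, C, A, E, D, B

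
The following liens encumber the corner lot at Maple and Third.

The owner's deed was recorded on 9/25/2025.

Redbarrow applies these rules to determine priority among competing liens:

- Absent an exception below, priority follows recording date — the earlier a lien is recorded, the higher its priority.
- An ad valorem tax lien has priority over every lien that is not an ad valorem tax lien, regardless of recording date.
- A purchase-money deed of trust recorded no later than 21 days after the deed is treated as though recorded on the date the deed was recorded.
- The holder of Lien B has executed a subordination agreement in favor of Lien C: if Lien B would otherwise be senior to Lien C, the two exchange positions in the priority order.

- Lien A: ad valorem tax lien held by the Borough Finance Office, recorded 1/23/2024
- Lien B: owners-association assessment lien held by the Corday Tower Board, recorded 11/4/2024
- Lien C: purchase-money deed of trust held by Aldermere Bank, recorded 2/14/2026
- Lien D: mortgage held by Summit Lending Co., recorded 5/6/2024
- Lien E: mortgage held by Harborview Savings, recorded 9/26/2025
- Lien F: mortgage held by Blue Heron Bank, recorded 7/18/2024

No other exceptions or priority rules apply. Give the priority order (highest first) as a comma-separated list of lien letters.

First, effective dates: C was recorded 142 days after the deed, outside the 21-day window, so it keeps its recording date.
A is an ad valorem tax lien and takes priority over every other lien.
Ordering the rest by effective date: D (5/6/2024), F (7/18/2024), B (11/4/2024), E (9/26/2025), C (2/14/2026).
Because B would otherwise rank above C, the subordination swaps them.

A, D, F, C, E, B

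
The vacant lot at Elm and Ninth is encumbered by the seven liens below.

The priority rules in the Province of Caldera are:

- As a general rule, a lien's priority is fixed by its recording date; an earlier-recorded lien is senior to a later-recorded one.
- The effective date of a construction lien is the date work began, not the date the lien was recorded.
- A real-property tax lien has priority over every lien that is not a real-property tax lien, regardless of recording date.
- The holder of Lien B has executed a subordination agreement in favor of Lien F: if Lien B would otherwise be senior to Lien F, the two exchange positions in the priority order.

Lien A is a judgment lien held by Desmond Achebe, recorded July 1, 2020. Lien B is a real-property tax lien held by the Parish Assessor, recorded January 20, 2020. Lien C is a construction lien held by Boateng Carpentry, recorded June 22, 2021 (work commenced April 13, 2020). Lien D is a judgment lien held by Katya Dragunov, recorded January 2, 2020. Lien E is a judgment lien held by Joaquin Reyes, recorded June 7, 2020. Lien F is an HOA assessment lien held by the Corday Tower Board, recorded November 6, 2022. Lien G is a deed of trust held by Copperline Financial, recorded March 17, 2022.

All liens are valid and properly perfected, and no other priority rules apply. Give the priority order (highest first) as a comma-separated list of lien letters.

Effective dates: C is treated as recorded April 13, 2020, the work-commencement date.
As a real-property tax lien, B is senior to every other lien.
Remaining liens by effective date: D (January 2, 2020), C (April 13, 2020), E (June 7, 2020), A (July 1, 2020), G (March 17, 2022), F (November 6, 2022).
Because B would otherwise rank above F, the subordination swaps them.

F, D, C, E, A, G, B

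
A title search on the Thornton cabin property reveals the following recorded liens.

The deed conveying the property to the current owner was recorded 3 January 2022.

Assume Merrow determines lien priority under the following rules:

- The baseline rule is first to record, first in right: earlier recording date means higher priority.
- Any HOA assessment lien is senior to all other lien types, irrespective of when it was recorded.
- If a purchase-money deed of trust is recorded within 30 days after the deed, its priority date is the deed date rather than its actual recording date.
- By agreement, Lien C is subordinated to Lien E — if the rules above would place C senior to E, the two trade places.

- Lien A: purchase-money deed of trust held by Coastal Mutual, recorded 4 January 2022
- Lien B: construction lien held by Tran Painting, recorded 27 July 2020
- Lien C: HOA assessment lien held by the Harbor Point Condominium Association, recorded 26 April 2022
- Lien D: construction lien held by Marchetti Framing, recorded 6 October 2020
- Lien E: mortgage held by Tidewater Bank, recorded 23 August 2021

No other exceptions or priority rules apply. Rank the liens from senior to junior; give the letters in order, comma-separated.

First, effective dates: A relates back to the deed date 3 January 2022.
C is an HOA assessment lien, so it outranks all other liens regardless of date.
Remaining liens by effective date: B (27 July 2020), D (6 October 2020), E (23 August 2021), A (3 January 2022).
The subordination applies — C was senior to E — so C and E swap.

E, B, D, C, A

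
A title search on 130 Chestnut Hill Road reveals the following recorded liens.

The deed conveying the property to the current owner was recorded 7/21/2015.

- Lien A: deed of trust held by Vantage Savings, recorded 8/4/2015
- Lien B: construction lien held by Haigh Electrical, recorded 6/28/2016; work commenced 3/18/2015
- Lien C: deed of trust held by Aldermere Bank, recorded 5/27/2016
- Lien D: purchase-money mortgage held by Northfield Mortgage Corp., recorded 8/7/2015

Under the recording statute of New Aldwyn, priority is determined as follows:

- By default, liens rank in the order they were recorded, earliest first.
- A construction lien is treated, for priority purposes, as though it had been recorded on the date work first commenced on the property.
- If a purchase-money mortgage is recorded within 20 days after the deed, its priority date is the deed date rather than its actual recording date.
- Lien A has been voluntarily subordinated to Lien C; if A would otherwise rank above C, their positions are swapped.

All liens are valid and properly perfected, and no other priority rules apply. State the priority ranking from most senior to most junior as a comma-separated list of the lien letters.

B, D, C, A

Adjusting effective dates: B's effective date is 3/18/2015, when work began; D was recorded within the 20-day window, so its effective date is the deed date 7/21/2015.
Ordering by effective date: B (3/18/2015), D (7/21/2015), A (8/4/2015), C (5/27/2016).
A would otherwise be senior to C, so under the subordination agreement A and C exchange positions.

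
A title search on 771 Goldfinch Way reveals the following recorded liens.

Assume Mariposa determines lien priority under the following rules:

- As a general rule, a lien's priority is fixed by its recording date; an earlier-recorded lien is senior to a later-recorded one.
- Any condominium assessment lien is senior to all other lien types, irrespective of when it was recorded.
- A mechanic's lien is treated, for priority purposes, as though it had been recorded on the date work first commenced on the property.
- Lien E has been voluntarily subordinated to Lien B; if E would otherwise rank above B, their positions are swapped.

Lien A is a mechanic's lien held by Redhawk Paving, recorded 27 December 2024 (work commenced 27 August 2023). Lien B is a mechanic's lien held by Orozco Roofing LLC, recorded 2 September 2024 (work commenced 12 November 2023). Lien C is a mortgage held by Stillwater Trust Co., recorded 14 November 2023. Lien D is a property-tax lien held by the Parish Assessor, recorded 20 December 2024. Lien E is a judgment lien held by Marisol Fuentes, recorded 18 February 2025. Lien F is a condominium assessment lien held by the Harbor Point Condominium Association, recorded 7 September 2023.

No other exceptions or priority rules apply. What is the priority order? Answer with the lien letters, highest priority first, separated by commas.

F, A, B, C, D, E

Effective dates: A relates back to 27 August 2023 (work commenced); B is treated as recorded 12 November 2023, the work-commencement date.
F is a condominium assessment lien and takes priority over every other lien.
Ordering the rest by effective date: A (27 August 2023), B (12 November 2023), C (14 November 2023), D (20 December 2024), E (18 February 2025).
Since E is not senior to B, the subordination leaves the order unchanged.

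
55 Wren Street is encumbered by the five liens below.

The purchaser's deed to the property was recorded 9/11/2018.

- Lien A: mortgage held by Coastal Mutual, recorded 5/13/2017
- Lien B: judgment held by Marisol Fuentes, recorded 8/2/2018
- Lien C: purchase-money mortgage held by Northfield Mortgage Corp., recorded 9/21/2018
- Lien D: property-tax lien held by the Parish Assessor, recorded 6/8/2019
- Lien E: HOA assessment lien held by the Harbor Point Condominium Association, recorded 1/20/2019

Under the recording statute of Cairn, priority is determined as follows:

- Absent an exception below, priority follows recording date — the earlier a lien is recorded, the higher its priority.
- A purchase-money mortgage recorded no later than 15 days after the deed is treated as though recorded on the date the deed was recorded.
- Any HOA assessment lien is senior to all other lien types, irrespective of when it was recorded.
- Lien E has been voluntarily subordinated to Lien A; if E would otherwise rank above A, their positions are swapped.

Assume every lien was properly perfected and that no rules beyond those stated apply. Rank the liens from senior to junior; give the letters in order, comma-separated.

Effective dates: C was recorded within the 15-day window, so its effective date is the deed date 9/11/2018.
E, as an HOA assessment lien, has superpriority and ranks first.
Ordering the rest by effective date: A (5/13/2017), B (8/2/2018), C (9/11/2018), D (6/8/2019).
E is senior to A before the subordination, so the two trade places.

A, E, B, C, D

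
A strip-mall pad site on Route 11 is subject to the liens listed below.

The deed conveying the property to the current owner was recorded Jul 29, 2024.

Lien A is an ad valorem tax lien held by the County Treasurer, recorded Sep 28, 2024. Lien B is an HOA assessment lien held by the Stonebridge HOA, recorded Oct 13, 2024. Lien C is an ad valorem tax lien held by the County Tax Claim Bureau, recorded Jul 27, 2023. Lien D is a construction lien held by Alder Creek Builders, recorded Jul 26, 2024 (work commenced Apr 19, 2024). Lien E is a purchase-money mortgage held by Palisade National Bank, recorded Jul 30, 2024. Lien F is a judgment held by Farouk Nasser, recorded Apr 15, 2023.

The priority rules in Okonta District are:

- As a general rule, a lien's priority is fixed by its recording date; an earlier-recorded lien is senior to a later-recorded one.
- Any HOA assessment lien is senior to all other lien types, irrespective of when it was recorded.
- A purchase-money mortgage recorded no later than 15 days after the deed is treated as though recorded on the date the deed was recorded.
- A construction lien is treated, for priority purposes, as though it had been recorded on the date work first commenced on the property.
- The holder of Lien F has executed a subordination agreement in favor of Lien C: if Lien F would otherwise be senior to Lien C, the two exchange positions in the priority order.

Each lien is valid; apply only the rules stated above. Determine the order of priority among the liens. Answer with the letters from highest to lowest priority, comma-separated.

B, C, F, D, E, A

Effective dates after the stated exceptions: D is treated as recorded Apr 19, 2024, the work-commencement date; E's effective date is the deed date, Jul 29, 2024.
B is an HOA assessment lien, so it outranks all other liens regardless of date.
Ordering the rest by effective date: F (Apr 15, 2023), C (Jul 27, 2023), D (Apr 19, 2024), E (Jul 29, 2024), A (Sep 28, 2024).
The subordination applies — F was senior to C — so F and C swap.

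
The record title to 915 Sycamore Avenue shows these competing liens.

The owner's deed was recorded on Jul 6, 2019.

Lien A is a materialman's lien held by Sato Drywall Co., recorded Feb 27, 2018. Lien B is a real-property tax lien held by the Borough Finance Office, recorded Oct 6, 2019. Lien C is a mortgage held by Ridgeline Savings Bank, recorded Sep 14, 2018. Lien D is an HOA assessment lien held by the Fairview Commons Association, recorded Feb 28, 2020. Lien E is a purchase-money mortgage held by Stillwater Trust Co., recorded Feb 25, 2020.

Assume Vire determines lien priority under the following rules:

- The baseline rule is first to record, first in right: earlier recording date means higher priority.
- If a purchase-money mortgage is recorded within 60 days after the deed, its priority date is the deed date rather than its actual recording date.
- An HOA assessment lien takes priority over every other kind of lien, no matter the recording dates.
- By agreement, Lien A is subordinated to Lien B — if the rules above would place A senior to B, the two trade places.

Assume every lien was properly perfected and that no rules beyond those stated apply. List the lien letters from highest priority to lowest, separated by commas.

D, B, C, A, E

Effective dates: E missed the 60-day window (234 days after the deed), so its recording date stands.
D, as an HOA assessment lien, has superpriority and ranks first.
Among the remaining liens, by effective date: A (Feb 27, 2018), C (Sep 14, 2018), B (Oct 6, 2019), E (Feb 25, 2020).
A is senior to B before the subordination, so the two trade places.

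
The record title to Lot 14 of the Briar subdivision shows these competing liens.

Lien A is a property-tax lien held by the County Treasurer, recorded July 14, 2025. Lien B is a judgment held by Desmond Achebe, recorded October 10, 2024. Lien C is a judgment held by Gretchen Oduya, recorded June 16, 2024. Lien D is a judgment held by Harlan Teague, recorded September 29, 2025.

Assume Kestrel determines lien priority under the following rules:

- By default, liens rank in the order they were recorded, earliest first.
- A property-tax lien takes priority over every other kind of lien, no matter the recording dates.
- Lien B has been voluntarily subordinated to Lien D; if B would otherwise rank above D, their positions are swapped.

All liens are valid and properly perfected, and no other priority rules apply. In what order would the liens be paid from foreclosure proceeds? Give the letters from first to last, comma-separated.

A, C, D, B

As a property-tax lien, A is senior to every other lien.
The other liens, earliest effective date first: C (June 16, 2024), B (October 10, 2024), D (September 29, 2025).
Because B would otherwise rank above D, the subordination swaps them.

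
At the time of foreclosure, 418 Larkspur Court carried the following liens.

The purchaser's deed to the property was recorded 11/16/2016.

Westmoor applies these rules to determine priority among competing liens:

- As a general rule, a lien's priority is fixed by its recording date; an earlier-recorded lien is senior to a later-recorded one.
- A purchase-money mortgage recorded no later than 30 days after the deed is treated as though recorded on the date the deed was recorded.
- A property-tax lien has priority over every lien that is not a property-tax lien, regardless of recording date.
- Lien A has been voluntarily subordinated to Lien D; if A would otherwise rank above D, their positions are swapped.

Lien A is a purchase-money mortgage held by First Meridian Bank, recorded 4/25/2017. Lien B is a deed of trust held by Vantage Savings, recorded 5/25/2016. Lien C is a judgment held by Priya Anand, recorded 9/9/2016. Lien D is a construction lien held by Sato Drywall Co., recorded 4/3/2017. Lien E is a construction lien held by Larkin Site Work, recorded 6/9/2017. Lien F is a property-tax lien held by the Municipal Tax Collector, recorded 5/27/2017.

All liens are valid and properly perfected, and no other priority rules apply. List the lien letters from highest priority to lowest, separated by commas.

Effective dates after the stated exceptions: A was recorded 160 days after the deed, outside the 30-day window, so it keeps its recording date.
F is a property-tax lien, so it outranks all other liens regardless of date.
Remaining liens by effective date: B (5/25/2016), C (9/9/2016), D (4/3/2017), A (4/25/2017), E (6/9/2017).
Since A is not senior to D, the subordination leaves the order unchanged.

F, B, C, D, A, E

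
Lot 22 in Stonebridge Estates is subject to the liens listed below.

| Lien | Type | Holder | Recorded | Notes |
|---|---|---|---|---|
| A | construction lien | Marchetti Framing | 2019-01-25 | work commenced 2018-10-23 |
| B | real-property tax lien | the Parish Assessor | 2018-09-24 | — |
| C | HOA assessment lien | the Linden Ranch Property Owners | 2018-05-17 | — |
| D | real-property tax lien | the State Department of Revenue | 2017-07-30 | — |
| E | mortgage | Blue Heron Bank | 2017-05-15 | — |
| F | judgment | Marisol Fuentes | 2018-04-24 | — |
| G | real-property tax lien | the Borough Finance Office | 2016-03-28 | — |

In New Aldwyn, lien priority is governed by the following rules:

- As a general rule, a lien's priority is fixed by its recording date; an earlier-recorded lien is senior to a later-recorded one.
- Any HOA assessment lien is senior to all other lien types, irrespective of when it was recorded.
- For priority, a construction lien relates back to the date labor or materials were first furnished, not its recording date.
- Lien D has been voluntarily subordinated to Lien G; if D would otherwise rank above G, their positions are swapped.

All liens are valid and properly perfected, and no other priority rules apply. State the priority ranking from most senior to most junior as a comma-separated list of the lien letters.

C, G, E, D, F, B, A

Adjusting effective dates: A's effective date is 2018-10-23, when work began.
As an HOA assessment lien, C is senior to every other lien.
Among the remaining liens, by effective date: G (2016-03-28), E (2017-05-15), D (2017-07-30), F (2018-04-24), B (2018-09-24), A (2018-10-23).
D is already junior to G, so the subordination agreement changes nothing.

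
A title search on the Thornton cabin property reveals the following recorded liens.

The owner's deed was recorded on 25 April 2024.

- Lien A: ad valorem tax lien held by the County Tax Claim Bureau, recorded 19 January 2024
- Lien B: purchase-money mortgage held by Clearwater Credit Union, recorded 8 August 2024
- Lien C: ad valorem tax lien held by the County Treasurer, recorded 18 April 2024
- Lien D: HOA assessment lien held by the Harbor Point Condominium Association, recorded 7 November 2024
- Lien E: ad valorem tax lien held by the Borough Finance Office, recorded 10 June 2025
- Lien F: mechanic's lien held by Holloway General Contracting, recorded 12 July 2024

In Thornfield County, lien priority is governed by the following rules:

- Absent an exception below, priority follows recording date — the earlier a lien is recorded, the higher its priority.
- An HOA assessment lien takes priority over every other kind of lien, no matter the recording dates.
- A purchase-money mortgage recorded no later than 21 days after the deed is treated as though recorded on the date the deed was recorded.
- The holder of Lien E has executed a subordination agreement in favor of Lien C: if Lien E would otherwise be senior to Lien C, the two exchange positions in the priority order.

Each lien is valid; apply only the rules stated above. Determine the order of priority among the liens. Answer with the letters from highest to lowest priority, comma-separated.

D, A, C, F, B, E

First, effective dates: B was recorded 105 days after the deed — beyond 21 days — so no relation-back applies.
D is an HOA assessment lien and takes priority over every other lien.
Among the remaining liens, by effective date: A (19 January 2024), C (18 April 2024), F (12 July 2024), B (8 August 2024), E (10 June 2025).
Since E is not senior to C, the subordination leaves the order unchanged.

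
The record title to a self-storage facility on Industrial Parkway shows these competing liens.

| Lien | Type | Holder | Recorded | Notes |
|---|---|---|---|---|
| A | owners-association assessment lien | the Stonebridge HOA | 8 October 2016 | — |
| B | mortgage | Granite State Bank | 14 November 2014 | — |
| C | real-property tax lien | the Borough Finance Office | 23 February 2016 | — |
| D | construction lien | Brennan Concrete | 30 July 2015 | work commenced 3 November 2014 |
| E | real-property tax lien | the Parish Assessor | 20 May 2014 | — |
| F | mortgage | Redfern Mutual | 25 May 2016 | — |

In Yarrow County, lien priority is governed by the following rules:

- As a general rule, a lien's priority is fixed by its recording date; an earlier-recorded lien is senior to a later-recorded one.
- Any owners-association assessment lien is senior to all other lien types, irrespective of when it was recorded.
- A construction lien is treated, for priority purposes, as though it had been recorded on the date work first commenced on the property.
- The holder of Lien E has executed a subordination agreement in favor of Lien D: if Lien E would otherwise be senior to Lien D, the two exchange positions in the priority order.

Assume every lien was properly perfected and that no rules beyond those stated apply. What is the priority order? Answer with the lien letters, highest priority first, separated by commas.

A, D, E, B, C, F

Effective dates: D is treated as recorded 3 November 2014, the work-commencement date.
A is an owners-association assessment lien, so it outranks all other liens regardless of date.
Ordering the rest by effective date: E (20 May 2014), D (3 November 2014), B (14 November 2014), C (23 February 2016), F (25 May 2016).
Because E would otherwise rank above D, the subordination swaps them.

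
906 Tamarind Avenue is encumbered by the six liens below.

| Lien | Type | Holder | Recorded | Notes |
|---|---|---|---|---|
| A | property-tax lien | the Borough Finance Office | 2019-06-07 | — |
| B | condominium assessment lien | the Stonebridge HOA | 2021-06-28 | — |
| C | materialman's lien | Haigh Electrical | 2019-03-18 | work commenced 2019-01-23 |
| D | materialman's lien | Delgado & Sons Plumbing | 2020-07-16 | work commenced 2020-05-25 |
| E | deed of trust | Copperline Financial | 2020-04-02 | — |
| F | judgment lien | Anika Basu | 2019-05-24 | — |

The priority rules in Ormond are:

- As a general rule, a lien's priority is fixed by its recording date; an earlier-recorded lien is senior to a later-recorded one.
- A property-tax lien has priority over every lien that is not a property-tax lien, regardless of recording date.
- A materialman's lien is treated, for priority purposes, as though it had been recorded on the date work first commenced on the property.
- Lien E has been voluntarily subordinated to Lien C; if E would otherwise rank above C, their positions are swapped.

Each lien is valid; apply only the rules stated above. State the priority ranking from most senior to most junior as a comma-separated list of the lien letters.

Effective dates: C relates back to 2019-01-23 (work commenced); D's effective date is 2020-05-25, when work began.
As a property-tax lien, A is senior to every other lien.
Among the remaining liens, by effective date: C (2019-01-23), F (2019-05-24), E (2020-04-02), D (2020-05-25), B (2021-06-28).
E is already junior to C, so the subordination agreement changes nothing.

A, C, F, E, D, B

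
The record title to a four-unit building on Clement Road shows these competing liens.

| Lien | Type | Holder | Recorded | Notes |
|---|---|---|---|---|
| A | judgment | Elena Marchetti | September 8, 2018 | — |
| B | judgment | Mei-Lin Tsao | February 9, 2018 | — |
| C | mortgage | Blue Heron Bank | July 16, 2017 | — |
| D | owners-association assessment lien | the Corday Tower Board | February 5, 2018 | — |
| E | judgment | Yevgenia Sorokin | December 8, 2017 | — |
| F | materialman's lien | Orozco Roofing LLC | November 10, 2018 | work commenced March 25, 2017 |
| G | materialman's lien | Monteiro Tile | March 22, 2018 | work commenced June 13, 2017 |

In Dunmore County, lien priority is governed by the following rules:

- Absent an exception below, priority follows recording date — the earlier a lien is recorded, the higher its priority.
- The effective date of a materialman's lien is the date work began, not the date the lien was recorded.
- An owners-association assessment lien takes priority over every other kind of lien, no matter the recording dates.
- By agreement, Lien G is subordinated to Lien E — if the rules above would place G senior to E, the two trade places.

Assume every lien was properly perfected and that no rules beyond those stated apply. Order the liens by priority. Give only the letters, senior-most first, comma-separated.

Adjusting effective dates: F is treated as recorded March 25, 2017, the work-commencement date; G relates back to June 13, 2017 (work commenced).
D is an owners-association assessment lien, so it outranks all other liens regardless of date.
Ordering the rest by effective date: F (March 25, 2017), G (June 13, 2017), C (July 16, 2017), E (December 8, 2017), B (February 9, 2018), A (September 8, 2018).
Because G would otherwise rank above E, the subordination swaps them.

D, F, E, C, G, B, A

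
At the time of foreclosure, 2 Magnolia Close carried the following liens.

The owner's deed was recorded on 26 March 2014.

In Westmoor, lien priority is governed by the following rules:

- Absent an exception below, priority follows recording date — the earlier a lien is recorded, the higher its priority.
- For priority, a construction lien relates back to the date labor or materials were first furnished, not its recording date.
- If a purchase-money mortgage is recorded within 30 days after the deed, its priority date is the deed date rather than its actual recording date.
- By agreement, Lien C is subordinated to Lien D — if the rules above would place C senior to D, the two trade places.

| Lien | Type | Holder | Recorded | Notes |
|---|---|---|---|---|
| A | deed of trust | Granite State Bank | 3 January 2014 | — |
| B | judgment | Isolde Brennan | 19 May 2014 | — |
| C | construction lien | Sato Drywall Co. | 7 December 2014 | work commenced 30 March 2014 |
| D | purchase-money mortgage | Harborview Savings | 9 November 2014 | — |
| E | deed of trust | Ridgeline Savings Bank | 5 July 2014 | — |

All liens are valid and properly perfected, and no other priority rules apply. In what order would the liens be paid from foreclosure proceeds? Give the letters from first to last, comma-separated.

First, effective dates: C relates back to 30 March 2014 (work commenced); D missed the 30-day window (228 days after the deed), so its recording date stands.
By effective date: A (3 January 2014), C (30 March 2014), B (19 May 2014), E (5 July 2014), D (9 November 2014).
The subordination applies — C was senior to D — so C and D swap.

A, D, B, E, C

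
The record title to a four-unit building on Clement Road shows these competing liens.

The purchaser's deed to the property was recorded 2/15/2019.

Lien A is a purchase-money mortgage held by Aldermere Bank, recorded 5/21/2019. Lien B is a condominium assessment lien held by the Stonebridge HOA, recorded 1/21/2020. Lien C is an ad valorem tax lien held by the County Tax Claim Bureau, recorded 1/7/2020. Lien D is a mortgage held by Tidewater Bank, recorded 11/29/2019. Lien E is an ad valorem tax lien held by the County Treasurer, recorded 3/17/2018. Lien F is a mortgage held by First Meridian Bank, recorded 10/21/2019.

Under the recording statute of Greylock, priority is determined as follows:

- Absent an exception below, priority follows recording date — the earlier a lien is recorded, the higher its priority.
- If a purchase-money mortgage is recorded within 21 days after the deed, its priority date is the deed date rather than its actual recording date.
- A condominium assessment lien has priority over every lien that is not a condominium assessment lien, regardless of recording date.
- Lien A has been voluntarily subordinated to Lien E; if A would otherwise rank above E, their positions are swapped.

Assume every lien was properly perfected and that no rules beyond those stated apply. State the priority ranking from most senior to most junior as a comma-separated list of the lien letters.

B, E, A, F, D, C

First, effective dates: A missed the 21-day window (95 days after the deed), so its recording date stands.
B is a condominium assessment lien, so it outranks all other liens regardless of date.
Ordering the rest by effective date: E (3/17/2018), A (5/21/2019), F (10/21/2019), D (11/29/2019), C (1/7/2020).
A already ranks below E; the subordination has no effect.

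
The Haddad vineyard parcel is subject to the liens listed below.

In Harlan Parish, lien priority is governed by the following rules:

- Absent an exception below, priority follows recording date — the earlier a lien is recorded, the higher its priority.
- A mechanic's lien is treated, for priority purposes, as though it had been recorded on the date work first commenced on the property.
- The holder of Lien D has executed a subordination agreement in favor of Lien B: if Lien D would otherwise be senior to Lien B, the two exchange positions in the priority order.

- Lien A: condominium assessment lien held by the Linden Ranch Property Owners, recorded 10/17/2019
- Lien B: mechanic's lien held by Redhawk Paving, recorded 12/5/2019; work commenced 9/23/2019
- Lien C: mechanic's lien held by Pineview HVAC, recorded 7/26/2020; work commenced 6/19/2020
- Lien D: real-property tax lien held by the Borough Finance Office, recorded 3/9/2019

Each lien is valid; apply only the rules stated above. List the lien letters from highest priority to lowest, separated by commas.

B, D, A, C

Effective dates after the stated exceptions: B relates back to 9/23/2019 (work commenced); C's effective date is 6/19/2020, when work began.
By effective date: D (3/9/2019), B (9/23/2019), A (10/17/2019), C (6/19/2020).
D is senior to B before the subordination, so the two trade places.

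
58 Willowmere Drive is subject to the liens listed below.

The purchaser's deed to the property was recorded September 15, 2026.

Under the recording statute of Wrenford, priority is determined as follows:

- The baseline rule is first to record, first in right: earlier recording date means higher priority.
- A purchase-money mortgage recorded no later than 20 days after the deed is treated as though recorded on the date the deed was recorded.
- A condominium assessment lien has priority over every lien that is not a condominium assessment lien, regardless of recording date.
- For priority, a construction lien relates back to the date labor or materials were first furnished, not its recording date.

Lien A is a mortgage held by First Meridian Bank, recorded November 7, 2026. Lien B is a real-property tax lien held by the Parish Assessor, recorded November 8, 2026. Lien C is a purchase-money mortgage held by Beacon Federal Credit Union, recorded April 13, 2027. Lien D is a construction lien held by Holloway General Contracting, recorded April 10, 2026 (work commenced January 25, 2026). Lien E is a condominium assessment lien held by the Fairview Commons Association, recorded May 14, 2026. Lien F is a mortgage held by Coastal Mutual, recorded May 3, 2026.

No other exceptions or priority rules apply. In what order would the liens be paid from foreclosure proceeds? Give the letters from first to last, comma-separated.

Adjusting effective dates: C missed the 20-day window (210 days after the deed), so its recording date stands; D is treated as recorded January 25, 2026, the work-commencement date.
E is a condominium assessment lien and takes priority over every other lien.
Remaining liens by effective date: D (January 25, 2026), F (May 3, 2026), A (November 7, 2026), B (November 8, 2026), C (April 13, 2027).

E, D, F, A, B, C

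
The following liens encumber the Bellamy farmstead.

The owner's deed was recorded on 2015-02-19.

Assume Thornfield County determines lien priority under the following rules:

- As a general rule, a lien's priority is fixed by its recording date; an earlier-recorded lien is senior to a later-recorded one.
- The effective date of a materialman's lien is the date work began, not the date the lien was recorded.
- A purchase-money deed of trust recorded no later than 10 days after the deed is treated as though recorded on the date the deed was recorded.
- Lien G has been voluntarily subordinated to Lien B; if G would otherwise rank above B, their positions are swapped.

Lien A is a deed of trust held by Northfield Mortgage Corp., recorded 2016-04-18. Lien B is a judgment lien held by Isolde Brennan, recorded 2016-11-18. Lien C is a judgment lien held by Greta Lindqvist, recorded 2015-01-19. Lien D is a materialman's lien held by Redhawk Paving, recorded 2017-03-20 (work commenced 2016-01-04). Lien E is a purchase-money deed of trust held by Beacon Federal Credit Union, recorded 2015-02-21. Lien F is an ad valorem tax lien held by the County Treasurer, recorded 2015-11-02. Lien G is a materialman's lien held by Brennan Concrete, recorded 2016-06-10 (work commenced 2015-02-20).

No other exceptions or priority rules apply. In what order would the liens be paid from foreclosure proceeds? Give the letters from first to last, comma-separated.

C, E, B, F, D, A, G

Adjusting effective dates: D is treated as recorded 2016-01-04, the work-commencement date; E relates back to the deed date 2015-02-19; G relates back to 2015-02-20 (work commenced).
By effective date: C (2015-01-19), E (2015-02-19), G (2015-02-20), F (2015-11-02), D (2016-01-04), A (2016-04-18), B (2016-11-18).
The subordination applies — G was senior to B — so G and B swap.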